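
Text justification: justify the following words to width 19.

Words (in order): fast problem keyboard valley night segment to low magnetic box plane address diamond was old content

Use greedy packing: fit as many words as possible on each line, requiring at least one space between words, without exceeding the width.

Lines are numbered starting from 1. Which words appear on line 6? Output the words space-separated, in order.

Answer: diamond was old

Derivation:
Line 1: ['fast', 'problem'] (min_width=12, slack=7)
Line 2: ['keyboard', 'valley'] (min_width=15, slack=4)
Line 3: ['night', 'segment', 'to'] (min_width=16, slack=3)
Line 4: ['low', 'magnetic', 'box'] (min_width=16, slack=3)
Line 5: ['plane', 'address'] (min_width=13, slack=6)
Line 6: ['diamond', 'was', 'old'] (min_width=15, slack=4)
Line 7: ['content'] (min_width=7, slack=12)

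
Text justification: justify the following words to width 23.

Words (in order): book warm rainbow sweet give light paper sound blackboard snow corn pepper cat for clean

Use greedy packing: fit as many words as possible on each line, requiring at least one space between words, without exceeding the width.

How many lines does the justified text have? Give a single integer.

Answer: 4

Derivation:
Line 1: ['book', 'warm', 'rainbow', 'sweet'] (min_width=23, slack=0)
Line 2: ['give', 'light', 'paper', 'sound'] (min_width=22, slack=1)
Line 3: ['blackboard', 'snow', 'corn'] (min_width=20, slack=3)
Line 4: ['pepper', 'cat', 'for', 'clean'] (min_width=20, slack=3)
Total lines: 4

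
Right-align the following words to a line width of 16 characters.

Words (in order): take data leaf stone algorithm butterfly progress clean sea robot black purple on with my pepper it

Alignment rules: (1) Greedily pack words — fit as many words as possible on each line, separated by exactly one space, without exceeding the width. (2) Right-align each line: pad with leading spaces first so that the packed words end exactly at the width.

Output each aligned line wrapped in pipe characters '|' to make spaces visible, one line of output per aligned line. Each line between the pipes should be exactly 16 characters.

Line 1: ['take', 'data', 'leaf'] (min_width=14, slack=2)
Line 2: ['stone', 'algorithm'] (min_width=15, slack=1)
Line 3: ['butterfly'] (min_width=9, slack=7)
Line 4: ['progress', 'clean'] (min_width=14, slack=2)
Line 5: ['sea', 'robot', 'black'] (min_width=15, slack=1)
Line 6: ['purple', 'on', 'with'] (min_width=14, slack=2)
Line 7: ['my', 'pepper', 'it'] (min_width=12, slack=4)

Answer: |  take data leaf|
| stone algorithm|
|       butterfly|
|  progress clean|
| sea robot black|
|  purple on with|
|    my pepper it|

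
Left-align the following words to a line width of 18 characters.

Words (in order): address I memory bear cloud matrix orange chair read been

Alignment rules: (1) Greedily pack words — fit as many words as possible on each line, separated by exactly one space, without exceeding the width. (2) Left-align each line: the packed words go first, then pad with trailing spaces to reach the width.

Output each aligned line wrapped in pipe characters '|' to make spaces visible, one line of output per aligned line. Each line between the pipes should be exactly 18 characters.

Answer: |address I memory  |
|bear cloud matrix |
|orange chair read |
|been              |

Derivation:
Line 1: ['address', 'I', 'memory'] (min_width=16, slack=2)
Line 2: ['bear', 'cloud', 'matrix'] (min_width=17, slack=1)
Line 3: ['orange', 'chair', 'read'] (min_width=17, slack=1)
Line 4: ['been'] (min_width=4, slack=14)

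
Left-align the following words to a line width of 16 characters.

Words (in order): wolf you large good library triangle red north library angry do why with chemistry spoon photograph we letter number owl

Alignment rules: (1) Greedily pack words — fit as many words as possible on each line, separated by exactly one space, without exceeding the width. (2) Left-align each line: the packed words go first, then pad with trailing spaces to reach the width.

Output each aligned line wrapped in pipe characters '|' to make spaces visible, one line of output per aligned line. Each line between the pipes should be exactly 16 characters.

Answer: |wolf you large  |
|good library    |
|triangle red    |
|north library   |
|angry do why    |
|with chemistry  |
|spoon photograph|
|we letter number|
|owl             |

Derivation:
Line 1: ['wolf', 'you', 'large'] (min_width=14, slack=2)
Line 2: ['good', 'library'] (min_width=12, slack=4)
Line 3: ['triangle', 'red'] (min_width=12, slack=4)
Line 4: ['north', 'library'] (min_width=13, slack=3)
Line 5: ['angry', 'do', 'why'] (min_width=12, slack=4)
Line 6: ['with', 'chemistry'] (min_width=14, slack=2)
Line 7: ['spoon', 'photograph'] (min_width=16, slack=0)
Line 8: ['we', 'letter', 'number'] (min_width=16, slack=0)
Line 9: ['owl'] (min_width=3, slack=13)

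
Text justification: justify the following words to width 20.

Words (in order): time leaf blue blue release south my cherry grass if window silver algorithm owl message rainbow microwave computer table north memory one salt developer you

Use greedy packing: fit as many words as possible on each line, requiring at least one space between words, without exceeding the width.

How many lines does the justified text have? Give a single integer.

Answer: 10

Derivation:
Line 1: ['time', 'leaf', 'blue', 'blue'] (min_width=19, slack=1)
Line 2: ['release', 'south', 'my'] (min_width=16, slack=4)
Line 3: ['cherry', 'grass', 'if'] (min_width=15, slack=5)
Line 4: ['window', 'silver'] (min_width=13, slack=7)
Line 5: ['algorithm', 'owl'] (min_width=13, slack=7)
Line 6: ['message', 'rainbow'] (min_width=15, slack=5)
Line 7: ['microwave', 'computer'] (min_width=18, slack=2)
Line 8: ['table', 'north', 'memory'] (min_width=18, slack=2)
Line 9: ['one', 'salt', 'developer'] (min_width=18, slack=2)
Line 10: ['you'] (min_width=3, slack=17)
Total lines: 10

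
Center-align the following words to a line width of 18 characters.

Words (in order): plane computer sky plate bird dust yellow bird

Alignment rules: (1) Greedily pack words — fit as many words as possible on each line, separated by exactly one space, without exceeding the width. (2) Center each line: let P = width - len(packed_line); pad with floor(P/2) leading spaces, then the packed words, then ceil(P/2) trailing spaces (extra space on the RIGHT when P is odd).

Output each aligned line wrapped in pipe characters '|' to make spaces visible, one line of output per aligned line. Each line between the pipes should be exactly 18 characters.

Answer: |plane computer sky|
| plate bird dust  |
|   yellow bird    |

Derivation:
Line 1: ['plane', 'computer', 'sky'] (min_width=18, slack=0)
Line 2: ['plate', 'bird', 'dust'] (min_width=15, slack=3)
Line 3: ['yellow', 'bird'] (min_width=11, slack=7)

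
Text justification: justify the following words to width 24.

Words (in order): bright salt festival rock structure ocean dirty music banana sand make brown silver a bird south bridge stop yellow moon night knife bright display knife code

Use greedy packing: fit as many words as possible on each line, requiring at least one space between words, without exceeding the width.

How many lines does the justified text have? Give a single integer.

Line 1: ['bright', 'salt', 'festival'] (min_width=20, slack=4)
Line 2: ['rock', 'structure', 'ocean'] (min_width=20, slack=4)
Line 3: ['dirty', 'music', 'banana', 'sand'] (min_width=23, slack=1)
Line 4: ['make', 'brown', 'silver', 'a', 'bird'] (min_width=24, slack=0)
Line 5: ['south', 'bridge', 'stop', 'yellow'] (min_width=24, slack=0)
Line 6: ['moon', 'night', 'knife', 'bright'] (min_width=23, slack=1)
Line 7: ['display', 'knife', 'code'] (min_width=18, slack=6)
Total lines: 7

Answer: 7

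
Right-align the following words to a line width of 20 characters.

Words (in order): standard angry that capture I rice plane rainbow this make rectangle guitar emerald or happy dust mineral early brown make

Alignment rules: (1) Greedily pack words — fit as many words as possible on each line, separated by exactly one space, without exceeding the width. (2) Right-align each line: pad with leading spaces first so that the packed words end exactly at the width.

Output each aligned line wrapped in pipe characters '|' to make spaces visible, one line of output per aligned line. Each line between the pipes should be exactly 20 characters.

Line 1: ['standard', 'angry', 'that'] (min_width=19, slack=1)
Line 2: ['capture', 'I', 'rice', 'plane'] (min_width=20, slack=0)
Line 3: ['rainbow', 'this', 'make'] (min_width=17, slack=3)
Line 4: ['rectangle', 'guitar'] (min_width=16, slack=4)
Line 5: ['emerald', 'or', 'happy'] (min_width=16, slack=4)
Line 6: ['dust', 'mineral', 'early'] (min_width=18, slack=2)
Line 7: ['brown', 'make'] (min_width=10, slack=10)

Answer: | standard angry that|
|capture I rice plane|
|   rainbow this make|
|    rectangle guitar|
|    emerald or happy|
|  dust mineral early|
|          brown make|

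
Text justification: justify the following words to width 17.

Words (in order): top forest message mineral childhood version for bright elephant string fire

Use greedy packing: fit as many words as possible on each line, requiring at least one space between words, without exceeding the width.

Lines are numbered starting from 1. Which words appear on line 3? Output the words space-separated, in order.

Line 1: ['top', 'forest'] (min_width=10, slack=7)
Line 2: ['message', 'mineral'] (min_width=15, slack=2)
Line 3: ['childhood', 'version'] (min_width=17, slack=0)
Line 4: ['for', 'bright'] (min_width=10, slack=7)
Line 5: ['elephant', 'string'] (min_width=15, slack=2)
Line 6: ['fire'] (min_width=4, slack=13)

Answer: childhood version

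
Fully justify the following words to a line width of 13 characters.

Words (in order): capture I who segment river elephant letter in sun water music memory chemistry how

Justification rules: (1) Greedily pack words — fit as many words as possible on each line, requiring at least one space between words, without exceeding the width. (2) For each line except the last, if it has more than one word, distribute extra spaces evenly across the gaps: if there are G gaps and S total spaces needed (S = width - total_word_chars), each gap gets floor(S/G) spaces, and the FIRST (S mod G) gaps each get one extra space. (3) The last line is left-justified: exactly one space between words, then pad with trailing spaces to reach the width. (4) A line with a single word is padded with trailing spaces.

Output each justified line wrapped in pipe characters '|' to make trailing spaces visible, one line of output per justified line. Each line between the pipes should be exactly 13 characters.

Answer: |capture I who|
|segment river|
|elephant     |
|letter in sun|
|water   music|
|memory       |
|chemistry how|

Derivation:
Line 1: ['capture', 'I', 'who'] (min_width=13, slack=0)
Line 2: ['segment', 'river'] (min_width=13, slack=0)
Line 3: ['elephant'] (min_width=8, slack=5)
Line 4: ['letter', 'in', 'sun'] (min_width=13, slack=0)
Line 5: ['water', 'music'] (min_width=11, slack=2)
Line 6: ['memory'] (min_width=6, slack=7)
Line 7: ['chemistry', 'how'] (min_width=13, slack=0)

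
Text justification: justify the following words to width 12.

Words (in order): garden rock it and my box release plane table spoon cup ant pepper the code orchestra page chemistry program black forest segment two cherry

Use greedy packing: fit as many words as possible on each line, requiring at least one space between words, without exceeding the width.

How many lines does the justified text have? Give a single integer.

Answer: 14

Derivation:
Line 1: ['garden', 'rock'] (min_width=11, slack=1)
Line 2: ['it', 'and', 'my'] (min_width=9, slack=3)
Line 3: ['box', 'release'] (min_width=11, slack=1)
Line 4: ['plane', 'table'] (min_width=11, slack=1)
Line 5: ['spoon', 'cup'] (min_width=9, slack=3)
Line 6: ['ant', 'pepper'] (min_width=10, slack=2)
Line 7: ['the', 'code'] (min_width=8, slack=4)
Line 8: ['orchestra'] (min_width=9, slack=3)
Line 9: ['page'] (min_width=4, slack=8)
Line 10: ['chemistry'] (min_width=9, slack=3)
Line 11: ['program'] (min_width=7, slack=5)
Line 12: ['black', 'forest'] (min_width=12, slack=0)
Line 13: ['segment', 'two'] (min_width=11, slack=1)
Line 14: ['cherry'] (min_width=6, slack=6)
Total lines: 14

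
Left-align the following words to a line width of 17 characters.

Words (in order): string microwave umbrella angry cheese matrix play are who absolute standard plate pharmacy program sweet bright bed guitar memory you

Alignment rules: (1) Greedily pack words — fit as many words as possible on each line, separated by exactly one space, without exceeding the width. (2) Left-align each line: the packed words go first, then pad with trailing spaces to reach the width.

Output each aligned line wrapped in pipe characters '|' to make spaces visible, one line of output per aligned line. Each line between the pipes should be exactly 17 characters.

Answer: |string microwave |
|umbrella angry   |
|cheese matrix    |
|play are who     |
|absolute standard|
|plate pharmacy   |
|program sweet    |
|bright bed guitar|
|memory you       |

Derivation:
Line 1: ['string', 'microwave'] (min_width=16, slack=1)
Line 2: ['umbrella', 'angry'] (min_width=14, slack=3)
Line 3: ['cheese', 'matrix'] (min_width=13, slack=4)
Line 4: ['play', 'are', 'who'] (min_width=12, slack=5)
Line 5: ['absolute', 'standard'] (min_width=17, slack=0)
Line 6: ['plate', 'pharmacy'] (min_width=14, slack=3)
Line 7: ['program', 'sweet'] (min_width=13, slack=4)
Line 8: ['bright', 'bed', 'guitar'] (min_width=17, slack=0)
Line 9: ['memory', 'you'] (min_width=10, slack=7)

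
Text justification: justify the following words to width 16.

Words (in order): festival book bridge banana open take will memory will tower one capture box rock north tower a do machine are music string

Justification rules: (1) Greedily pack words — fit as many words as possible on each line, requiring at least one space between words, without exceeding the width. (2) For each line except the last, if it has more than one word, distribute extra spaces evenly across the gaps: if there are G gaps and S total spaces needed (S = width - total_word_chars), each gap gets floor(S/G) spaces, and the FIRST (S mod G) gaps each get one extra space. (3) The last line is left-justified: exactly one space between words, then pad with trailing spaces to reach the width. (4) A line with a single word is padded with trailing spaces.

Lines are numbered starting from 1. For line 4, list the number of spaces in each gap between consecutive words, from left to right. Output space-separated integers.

Line 1: ['festival', 'book'] (min_width=13, slack=3)
Line 2: ['bridge', 'banana'] (min_width=13, slack=3)
Line 3: ['open', 'take', 'will'] (min_width=14, slack=2)
Line 4: ['memory', 'will'] (min_width=11, slack=5)
Line 5: ['tower', 'one'] (min_width=9, slack=7)
Line 6: ['capture', 'box', 'rock'] (min_width=16, slack=0)
Line 7: ['north', 'tower', 'a', 'do'] (min_width=16, slack=0)
Line 8: ['machine', 'are'] (min_width=11, slack=5)
Line 9: ['music', 'string'] (min_width=12, slack=4)

Answer: 6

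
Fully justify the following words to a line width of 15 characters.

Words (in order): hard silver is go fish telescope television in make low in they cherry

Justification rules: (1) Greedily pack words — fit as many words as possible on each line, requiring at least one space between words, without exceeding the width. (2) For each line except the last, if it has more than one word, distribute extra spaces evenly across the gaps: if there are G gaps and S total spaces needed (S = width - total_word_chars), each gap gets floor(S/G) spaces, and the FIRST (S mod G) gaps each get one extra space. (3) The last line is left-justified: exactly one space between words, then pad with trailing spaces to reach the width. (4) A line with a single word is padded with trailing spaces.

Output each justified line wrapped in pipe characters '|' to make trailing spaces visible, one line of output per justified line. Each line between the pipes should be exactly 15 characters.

Line 1: ['hard', 'silver', 'is'] (min_width=14, slack=1)
Line 2: ['go', 'fish'] (min_width=7, slack=8)
Line 3: ['telescope'] (min_width=9, slack=6)
Line 4: ['television', 'in'] (min_width=13, slack=2)
Line 5: ['make', 'low', 'in'] (min_width=11, slack=4)
Line 6: ['they', 'cherry'] (min_width=11, slack=4)

Answer: |hard  silver is|
|go         fish|
|telescope      |
|television   in|
|make   low   in|
|they cherry    |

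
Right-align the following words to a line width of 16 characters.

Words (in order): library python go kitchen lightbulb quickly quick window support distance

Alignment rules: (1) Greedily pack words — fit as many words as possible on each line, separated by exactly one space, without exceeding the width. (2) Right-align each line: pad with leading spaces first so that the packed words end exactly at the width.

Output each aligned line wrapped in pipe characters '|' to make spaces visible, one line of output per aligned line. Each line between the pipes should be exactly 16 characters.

Answer: |  library python|
|      go kitchen|
|       lightbulb|
|   quickly quick|
|  window support|
|        distance|

Derivation:
Line 1: ['library', 'python'] (min_width=14, slack=2)
Line 2: ['go', 'kitchen'] (min_width=10, slack=6)
Line 3: ['lightbulb'] (min_width=9, slack=7)
Line 4: ['quickly', 'quick'] (min_width=13, slack=3)
Line 5: ['window', 'support'] (min_width=14, slack=2)
Line 6: ['distance'] (min_width=8, slack=8)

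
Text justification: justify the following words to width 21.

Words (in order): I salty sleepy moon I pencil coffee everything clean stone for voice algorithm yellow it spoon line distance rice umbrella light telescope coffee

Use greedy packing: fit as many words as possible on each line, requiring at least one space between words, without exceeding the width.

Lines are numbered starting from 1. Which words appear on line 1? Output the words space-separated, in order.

Answer: I salty sleepy moon I

Derivation:
Line 1: ['I', 'salty', 'sleepy', 'moon', 'I'] (min_width=21, slack=0)
Line 2: ['pencil', 'coffee'] (min_width=13, slack=8)
Line 3: ['everything', 'clean'] (min_width=16, slack=5)
Line 4: ['stone', 'for', 'voice'] (min_width=15, slack=6)
Line 5: ['algorithm', 'yellow', 'it'] (min_width=19, slack=2)
Line 6: ['spoon', 'line', 'distance'] (min_width=19, slack=2)
Line 7: ['rice', 'umbrella', 'light'] (min_width=19, slack=2)
Line 8: ['telescope', 'coffee'] (min_width=16, slack=5)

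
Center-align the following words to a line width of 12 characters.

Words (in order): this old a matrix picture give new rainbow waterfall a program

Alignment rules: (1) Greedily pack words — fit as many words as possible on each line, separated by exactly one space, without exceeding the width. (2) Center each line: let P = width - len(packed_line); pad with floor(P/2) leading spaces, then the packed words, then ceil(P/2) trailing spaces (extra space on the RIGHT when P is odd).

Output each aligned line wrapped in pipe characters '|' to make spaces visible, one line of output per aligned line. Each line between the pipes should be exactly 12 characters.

Answer: | this old a |
|   matrix   |
|picture give|
|new rainbow |
|waterfall a |
|  program   |

Derivation:
Line 1: ['this', 'old', 'a'] (min_width=10, slack=2)
Line 2: ['matrix'] (min_width=6, slack=6)
Line 3: ['picture', 'give'] (min_width=12, slack=0)
Line 4: ['new', 'rainbow'] (min_width=11, slack=1)
Line 5: ['waterfall', 'a'] (min_width=11, slack=1)
Line 6: ['program'] (min_width=7, slack=5)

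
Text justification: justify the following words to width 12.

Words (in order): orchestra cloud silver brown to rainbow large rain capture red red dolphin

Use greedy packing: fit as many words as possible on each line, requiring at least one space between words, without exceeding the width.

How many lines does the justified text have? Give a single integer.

Line 1: ['orchestra'] (min_width=9, slack=3)
Line 2: ['cloud', 'silver'] (min_width=12, slack=0)
Line 3: ['brown', 'to'] (min_width=8, slack=4)
Line 4: ['rainbow'] (min_width=7, slack=5)
Line 5: ['large', 'rain'] (min_width=10, slack=2)
Line 6: ['capture', 'red'] (min_width=11, slack=1)
Line 7: ['red', 'dolphin'] (min_width=11, slack=1)
Total lines: 7

Answer: 7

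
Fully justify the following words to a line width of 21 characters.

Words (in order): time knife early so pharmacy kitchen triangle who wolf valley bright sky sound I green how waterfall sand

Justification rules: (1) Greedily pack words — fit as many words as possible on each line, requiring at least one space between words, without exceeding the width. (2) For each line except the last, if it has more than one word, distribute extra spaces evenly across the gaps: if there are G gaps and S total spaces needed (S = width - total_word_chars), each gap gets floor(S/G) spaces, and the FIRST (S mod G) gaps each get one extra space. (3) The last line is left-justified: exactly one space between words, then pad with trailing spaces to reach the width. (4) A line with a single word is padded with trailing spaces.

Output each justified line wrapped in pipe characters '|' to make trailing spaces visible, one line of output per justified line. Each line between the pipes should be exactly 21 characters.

Line 1: ['time', 'knife', 'early', 'so'] (min_width=19, slack=2)
Line 2: ['pharmacy', 'kitchen'] (min_width=16, slack=5)
Line 3: ['triangle', 'who', 'wolf'] (min_width=17, slack=4)
Line 4: ['valley', 'bright', 'sky'] (min_width=17, slack=4)
Line 5: ['sound', 'I', 'green', 'how'] (min_width=17, slack=4)
Line 6: ['waterfall', 'sand'] (min_width=14, slack=7)

Answer: |time  knife  early so|
|pharmacy      kitchen|
|triangle   who   wolf|
|valley   bright   sky|
|sound   I  green  how|
|waterfall sand       |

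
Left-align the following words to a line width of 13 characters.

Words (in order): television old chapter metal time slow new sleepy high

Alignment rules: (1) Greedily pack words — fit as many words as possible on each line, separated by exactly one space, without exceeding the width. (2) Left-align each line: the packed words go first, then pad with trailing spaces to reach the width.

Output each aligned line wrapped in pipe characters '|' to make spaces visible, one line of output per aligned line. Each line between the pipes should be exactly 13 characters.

Answer: |television   |
|old chapter  |
|metal time   |
|slow new     |
|sleepy high  |

Derivation:
Line 1: ['television'] (min_width=10, slack=3)
Line 2: ['old', 'chapter'] (min_width=11, slack=2)
Line 3: ['metal', 'time'] (min_width=10, slack=3)
Line 4: ['slow', 'new'] (min_width=8, slack=5)
Line 5: ['sleepy', 'high'] (min_width=11, slack=2)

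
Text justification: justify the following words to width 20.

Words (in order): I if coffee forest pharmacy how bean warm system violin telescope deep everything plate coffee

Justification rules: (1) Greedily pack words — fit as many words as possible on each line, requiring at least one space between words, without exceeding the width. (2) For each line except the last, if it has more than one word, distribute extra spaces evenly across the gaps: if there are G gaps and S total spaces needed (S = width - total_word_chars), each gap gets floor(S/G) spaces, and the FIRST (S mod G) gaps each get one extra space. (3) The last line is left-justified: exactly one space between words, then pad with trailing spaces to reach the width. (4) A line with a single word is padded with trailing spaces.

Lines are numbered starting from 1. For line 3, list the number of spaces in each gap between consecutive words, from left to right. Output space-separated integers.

Answer: 2 2

Derivation:
Line 1: ['I', 'if', 'coffee', 'forest'] (min_width=18, slack=2)
Line 2: ['pharmacy', 'how', 'bean'] (min_width=17, slack=3)
Line 3: ['warm', 'system', 'violin'] (min_width=18, slack=2)
Line 4: ['telescope', 'deep'] (min_width=14, slack=6)
Line 5: ['everything', 'plate'] (min_width=16, slack=4)
Line 6: ['coffee'] (min_width=6, slack=14)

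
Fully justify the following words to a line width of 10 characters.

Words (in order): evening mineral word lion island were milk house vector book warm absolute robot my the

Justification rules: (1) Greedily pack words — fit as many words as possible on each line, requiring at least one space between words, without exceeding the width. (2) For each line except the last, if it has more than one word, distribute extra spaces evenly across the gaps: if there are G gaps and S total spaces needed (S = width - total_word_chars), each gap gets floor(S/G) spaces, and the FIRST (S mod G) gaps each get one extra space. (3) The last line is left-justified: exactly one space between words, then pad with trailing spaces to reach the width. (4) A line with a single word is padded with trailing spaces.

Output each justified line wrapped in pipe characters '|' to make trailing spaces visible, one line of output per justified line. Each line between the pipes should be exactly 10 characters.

Answer: |evening   |
|mineral   |
|word  lion|
|island    |
|were  milk|
|house     |
|vector    |
|book  warm|
|absolute  |
|robot   my|
|the       |

Derivation:
Line 1: ['evening'] (min_width=7, slack=3)
Line 2: ['mineral'] (min_width=7, slack=3)
Line 3: ['word', 'lion'] (min_width=9, slack=1)
Line 4: ['island'] (min_width=6, slack=4)
Line 5: ['were', 'milk'] (min_width=9, slack=1)
Line 6: ['house'] (min_width=5, slack=5)
Line 7: ['vector'] (min_width=6, slack=4)
Line 8: ['book', 'warm'] (min_width=9, slack=1)
Line 9: ['absolute'] (min_width=8, slack=2)
Line 10: ['robot', 'my'] (min_width=8, slack=2)
Line 11: ['the'] (min_width=3, slack=7)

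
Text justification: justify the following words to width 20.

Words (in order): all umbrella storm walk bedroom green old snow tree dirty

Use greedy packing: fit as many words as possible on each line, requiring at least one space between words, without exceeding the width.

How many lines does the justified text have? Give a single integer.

Answer: 3

Derivation:
Line 1: ['all', 'umbrella', 'storm'] (min_width=18, slack=2)
Line 2: ['walk', 'bedroom', 'green'] (min_width=18, slack=2)
Line 3: ['old', 'snow', 'tree', 'dirty'] (min_width=19, slack=1)
Total lines: 3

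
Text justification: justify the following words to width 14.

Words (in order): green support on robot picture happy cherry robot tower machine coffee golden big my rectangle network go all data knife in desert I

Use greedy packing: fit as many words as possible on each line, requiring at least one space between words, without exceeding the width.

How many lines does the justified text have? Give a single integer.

Line 1: ['green', 'support'] (min_width=13, slack=1)
Line 2: ['on', 'robot'] (min_width=8, slack=6)
Line 3: ['picture', 'happy'] (min_width=13, slack=1)
Line 4: ['cherry', 'robot'] (min_width=12, slack=2)
Line 5: ['tower', 'machine'] (min_width=13, slack=1)
Line 6: ['coffee', 'golden'] (min_width=13, slack=1)
Line 7: ['big', 'my'] (min_width=6, slack=8)
Line 8: ['rectangle'] (min_width=9, slack=5)
Line 9: ['network', 'go', 'all'] (min_width=14, slack=0)
Line 10: ['data', 'knife', 'in'] (min_width=13, slack=1)
Line 11: ['desert', 'I'] (min_width=8, slack=6)
Total lines: 11

Answer: 11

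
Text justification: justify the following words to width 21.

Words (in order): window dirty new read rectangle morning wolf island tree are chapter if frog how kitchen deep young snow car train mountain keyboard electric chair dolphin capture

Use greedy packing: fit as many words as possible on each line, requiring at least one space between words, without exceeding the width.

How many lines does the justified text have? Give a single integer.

Line 1: ['window', 'dirty', 'new', 'read'] (min_width=21, slack=0)
Line 2: ['rectangle', 'morning'] (min_width=17, slack=4)
Line 3: ['wolf', 'island', 'tree', 'are'] (min_width=20, slack=1)
Line 4: ['chapter', 'if', 'frog', 'how'] (min_width=19, slack=2)
Line 5: ['kitchen', 'deep', 'young'] (min_width=18, slack=3)
Line 6: ['snow', 'car', 'train'] (min_width=14, slack=7)
Line 7: ['mountain', 'keyboard'] (min_width=17, slack=4)
Line 8: ['electric', 'chair'] (min_width=14, slack=7)
Line 9: ['dolphin', 'capture'] (min_width=15, slack=6)
Total lines: 9

Answer: 9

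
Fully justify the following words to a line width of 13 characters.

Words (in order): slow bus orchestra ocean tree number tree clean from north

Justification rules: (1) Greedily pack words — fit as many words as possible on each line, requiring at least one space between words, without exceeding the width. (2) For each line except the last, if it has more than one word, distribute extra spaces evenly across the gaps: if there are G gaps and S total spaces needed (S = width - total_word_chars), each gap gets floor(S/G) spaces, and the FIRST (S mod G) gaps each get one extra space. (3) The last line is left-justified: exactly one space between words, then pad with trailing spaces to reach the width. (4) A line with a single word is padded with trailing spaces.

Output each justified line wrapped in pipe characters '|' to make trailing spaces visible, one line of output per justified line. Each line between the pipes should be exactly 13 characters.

Line 1: ['slow', 'bus'] (min_width=8, slack=5)
Line 2: ['orchestra'] (min_width=9, slack=4)
Line 3: ['ocean', 'tree'] (min_width=10, slack=3)
Line 4: ['number', 'tree'] (min_width=11, slack=2)
Line 5: ['clean', 'from'] (min_width=10, slack=3)
Line 6: ['north'] (min_width=5, slack=8)

Answer: |slow      bus|
|orchestra    |
|ocean    tree|
|number   tree|
|clean    from|
|north        |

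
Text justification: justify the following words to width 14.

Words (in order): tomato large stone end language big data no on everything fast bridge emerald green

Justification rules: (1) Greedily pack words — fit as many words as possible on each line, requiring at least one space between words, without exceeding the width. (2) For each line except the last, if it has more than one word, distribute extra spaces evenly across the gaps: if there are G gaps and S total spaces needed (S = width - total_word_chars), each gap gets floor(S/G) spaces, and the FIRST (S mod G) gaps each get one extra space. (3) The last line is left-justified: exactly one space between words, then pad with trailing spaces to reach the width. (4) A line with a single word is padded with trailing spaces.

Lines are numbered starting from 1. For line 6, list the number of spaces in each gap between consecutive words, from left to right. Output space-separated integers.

Answer: 4

Derivation:
Line 1: ['tomato', 'large'] (min_width=12, slack=2)
Line 2: ['stone', 'end'] (min_width=9, slack=5)
Line 3: ['language', 'big'] (min_width=12, slack=2)
Line 4: ['data', 'no', 'on'] (min_width=10, slack=4)
Line 5: ['everything'] (min_width=10, slack=4)
Line 6: ['fast', 'bridge'] (min_width=11, slack=3)
Line 7: ['emerald', 'green'] (min_width=13, slack=1)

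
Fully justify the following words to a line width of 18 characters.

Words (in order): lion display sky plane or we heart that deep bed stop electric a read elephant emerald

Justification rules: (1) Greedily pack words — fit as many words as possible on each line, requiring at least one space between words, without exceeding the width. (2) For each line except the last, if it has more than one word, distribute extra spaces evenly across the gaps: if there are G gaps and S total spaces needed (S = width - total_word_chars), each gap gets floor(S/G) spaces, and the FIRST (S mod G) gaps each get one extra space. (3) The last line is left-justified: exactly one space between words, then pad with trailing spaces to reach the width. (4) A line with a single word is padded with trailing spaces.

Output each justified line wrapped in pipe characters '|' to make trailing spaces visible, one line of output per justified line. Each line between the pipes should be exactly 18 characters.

Answer: |lion  display  sky|
|plane  or we heart|
|that deep bed stop|
|electric   a  read|
|elephant emerald  |

Derivation:
Line 1: ['lion', 'display', 'sky'] (min_width=16, slack=2)
Line 2: ['plane', 'or', 'we', 'heart'] (min_width=17, slack=1)
Line 3: ['that', 'deep', 'bed', 'stop'] (min_width=18, slack=0)
Line 4: ['electric', 'a', 'read'] (min_width=15, slack=3)
Line 5: ['elephant', 'emerald'] (min_width=16, slack=2)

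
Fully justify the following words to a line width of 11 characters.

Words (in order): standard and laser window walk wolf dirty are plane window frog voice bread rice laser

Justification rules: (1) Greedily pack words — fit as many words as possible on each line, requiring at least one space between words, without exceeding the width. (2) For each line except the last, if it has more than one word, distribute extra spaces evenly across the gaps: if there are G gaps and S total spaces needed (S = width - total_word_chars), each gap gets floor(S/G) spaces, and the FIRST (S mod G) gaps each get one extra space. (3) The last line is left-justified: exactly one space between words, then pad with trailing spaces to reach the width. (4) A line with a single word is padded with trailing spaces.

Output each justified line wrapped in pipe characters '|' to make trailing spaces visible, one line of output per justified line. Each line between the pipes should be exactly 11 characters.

Answer: |standard   |
|and   laser|
|window walk|
|wolf  dirty|
|are   plane|
|window frog|
|voice bread|
|rice laser |

Derivation:
Line 1: ['standard'] (min_width=8, slack=3)
Line 2: ['and', 'laser'] (min_width=9, slack=2)
Line 3: ['window', 'walk'] (min_width=11, slack=0)
Line 4: ['wolf', 'dirty'] (min_width=10, slack=1)
Line 5: ['are', 'plane'] (min_width=9, slack=2)
Line 6: ['window', 'frog'] (min_width=11, slack=0)
Line 7: ['voice', 'bread'] (min_width=11, slack=0)
Line 8: ['rice', 'laser'] (min_width=10, slack=1)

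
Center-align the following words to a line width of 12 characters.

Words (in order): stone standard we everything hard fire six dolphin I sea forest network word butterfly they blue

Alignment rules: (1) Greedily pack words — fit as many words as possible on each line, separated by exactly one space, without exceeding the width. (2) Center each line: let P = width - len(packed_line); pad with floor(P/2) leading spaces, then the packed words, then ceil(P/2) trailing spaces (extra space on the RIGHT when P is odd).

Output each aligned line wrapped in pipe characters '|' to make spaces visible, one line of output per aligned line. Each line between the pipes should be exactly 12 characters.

Line 1: ['stone'] (min_width=5, slack=7)
Line 2: ['standard', 'we'] (min_width=11, slack=1)
Line 3: ['everything'] (min_width=10, slack=2)
Line 4: ['hard', 'fire'] (min_width=9, slack=3)
Line 5: ['six', 'dolphin'] (min_width=11, slack=1)
Line 6: ['I', 'sea', 'forest'] (min_width=12, slack=0)
Line 7: ['network', 'word'] (min_width=12, slack=0)
Line 8: ['butterfly'] (min_width=9, slack=3)
Line 9: ['they', 'blue'] (min_width=9, slack=3)

Answer: |   stone    |
|standard we |
| everything |
| hard fire  |
|six dolphin |
|I sea forest|
|network word|
| butterfly  |
| they blue  |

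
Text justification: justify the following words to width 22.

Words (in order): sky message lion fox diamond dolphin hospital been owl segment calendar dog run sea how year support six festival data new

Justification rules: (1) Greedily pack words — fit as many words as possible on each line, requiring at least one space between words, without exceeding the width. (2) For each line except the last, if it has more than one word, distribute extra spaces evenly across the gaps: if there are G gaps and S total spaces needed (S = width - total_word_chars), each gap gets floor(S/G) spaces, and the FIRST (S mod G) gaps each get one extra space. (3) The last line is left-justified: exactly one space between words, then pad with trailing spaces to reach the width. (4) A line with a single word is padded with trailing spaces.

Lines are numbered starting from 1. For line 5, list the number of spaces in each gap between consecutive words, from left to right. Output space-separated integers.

Line 1: ['sky', 'message', 'lion', 'fox'] (min_width=20, slack=2)
Line 2: ['diamond', 'dolphin'] (min_width=15, slack=7)
Line 3: ['hospital', 'been', 'owl'] (min_width=17, slack=5)
Line 4: ['segment', 'calendar', 'dog'] (min_width=20, slack=2)
Line 5: ['run', 'sea', 'how', 'year'] (min_width=16, slack=6)
Line 6: ['support', 'six', 'festival'] (min_width=20, slack=2)
Line 7: ['data', 'new'] (min_width=8, slack=14)

Answer: 3 3 3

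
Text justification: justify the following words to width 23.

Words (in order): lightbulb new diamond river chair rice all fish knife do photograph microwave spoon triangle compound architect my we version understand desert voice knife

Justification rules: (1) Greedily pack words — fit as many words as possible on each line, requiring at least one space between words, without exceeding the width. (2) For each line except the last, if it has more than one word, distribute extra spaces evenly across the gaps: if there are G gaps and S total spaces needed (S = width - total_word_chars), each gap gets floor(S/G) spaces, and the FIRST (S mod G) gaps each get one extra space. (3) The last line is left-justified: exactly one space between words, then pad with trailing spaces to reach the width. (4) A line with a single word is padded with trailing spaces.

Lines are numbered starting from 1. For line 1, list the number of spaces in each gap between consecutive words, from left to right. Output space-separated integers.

Line 1: ['lightbulb', 'new', 'diamond'] (min_width=21, slack=2)
Line 2: ['river', 'chair', 'rice', 'all'] (min_width=20, slack=3)
Line 3: ['fish', 'knife', 'do'] (min_width=13, slack=10)
Line 4: ['photograph', 'microwave'] (min_width=20, slack=3)
Line 5: ['spoon', 'triangle', 'compound'] (min_width=23, slack=0)
Line 6: ['architect', 'my', 'we', 'version'] (min_width=23, slack=0)
Line 7: ['understand', 'desert', 'voice'] (min_width=23, slack=0)
Line 8: ['knife'] (min_width=5, slack=18)

Answer: 2 2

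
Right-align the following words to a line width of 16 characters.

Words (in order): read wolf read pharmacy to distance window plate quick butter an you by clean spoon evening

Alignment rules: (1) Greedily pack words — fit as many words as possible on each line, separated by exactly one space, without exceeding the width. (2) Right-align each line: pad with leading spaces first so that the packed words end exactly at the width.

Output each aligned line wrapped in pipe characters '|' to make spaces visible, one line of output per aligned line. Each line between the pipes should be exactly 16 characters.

Answer: |  read wolf read|
|     pharmacy to|
| distance window|
|     plate quick|
|butter an you by|
|     clean spoon|
|         evening|

Derivation:
Line 1: ['read', 'wolf', 'read'] (min_width=14, slack=2)
Line 2: ['pharmacy', 'to'] (min_width=11, slack=5)
Line 3: ['distance', 'window'] (min_width=15, slack=1)
Line 4: ['plate', 'quick'] (min_width=11, slack=5)
Line 5: ['butter', 'an', 'you', 'by'] (min_width=16, slack=0)
Line 6: ['clean', 'spoon'] (min_width=11, slack=5)
Line 7: ['evening'] (min_width=7, slack=9)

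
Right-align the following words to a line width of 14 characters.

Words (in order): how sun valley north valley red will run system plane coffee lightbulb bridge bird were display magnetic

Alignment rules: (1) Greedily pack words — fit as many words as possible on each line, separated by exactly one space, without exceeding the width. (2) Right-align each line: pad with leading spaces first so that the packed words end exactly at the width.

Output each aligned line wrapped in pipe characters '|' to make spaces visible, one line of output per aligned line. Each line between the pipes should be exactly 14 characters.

Line 1: ['how', 'sun', 'valley'] (min_width=14, slack=0)
Line 2: ['north', 'valley'] (min_width=12, slack=2)
Line 3: ['red', 'will', 'run'] (min_width=12, slack=2)
Line 4: ['system', 'plane'] (min_width=12, slack=2)
Line 5: ['coffee'] (min_width=6, slack=8)
Line 6: ['lightbulb'] (min_width=9, slack=5)
Line 7: ['bridge', 'bird'] (min_width=11, slack=3)
Line 8: ['were', 'display'] (min_width=12, slack=2)
Line 9: ['magnetic'] (min_width=8, slack=6)

Answer: |how sun valley|
|  north valley|
|  red will run|
|  system plane|
|        coffee|
|     lightbulb|
|   bridge bird|
|  were display|
|      magnetic|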